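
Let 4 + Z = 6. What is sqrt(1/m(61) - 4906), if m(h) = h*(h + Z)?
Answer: I*sqrt(8050554239)/1281 ≈ 70.043*I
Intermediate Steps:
Z = 2 (Z = -4 + 6 = 2)
m(h) = h*(2 + h) (m(h) = h*(h + 2) = h*(2 + h))
sqrt(1/m(61) - 4906) = sqrt(1/(61*(2 + 61)) - 4906) = sqrt(1/(61*63) - 4906) = sqrt(1/3843 - 4906) = sqrt(-18853757/3843) = I*sqrt(8050554239)/1281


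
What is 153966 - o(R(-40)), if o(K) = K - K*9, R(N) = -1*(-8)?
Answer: 154030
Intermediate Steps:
R(N) = 8
o(K) = -8*K (o(K) = K - 9*K = -8*K)
153966 - o(R(-40)) = 153966 - (-8)*8 = 153966 - 1*(-64) = 153966 + 64 = 154030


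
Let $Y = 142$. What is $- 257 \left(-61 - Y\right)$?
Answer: $52171$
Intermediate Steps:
$- 257 \left(-61 - Y\right) = - 257 \left(-61 - 142\right) = \left(-257\right) \left(-203\right) = 52171$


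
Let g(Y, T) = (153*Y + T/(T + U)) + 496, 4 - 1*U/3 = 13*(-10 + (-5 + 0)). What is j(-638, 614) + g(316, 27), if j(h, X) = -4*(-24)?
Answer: 10179529/208 ≈ 48940.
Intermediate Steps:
j(h, X) = 96
U = 597 (U = 12 - 39*(-10 + (-5 + 0)) = 12 - 39*(-10 - 5) = 12 - 39*(-15) = 12 - 3*(-195) = 12 + 585 = 597)
g(Y, T) = 496 + 153*Y + T/(597 + T) (g(Y, T) = (153*Y + T/(T + 597)) + 496 = (153*Y + T/(597 + T)) + 496 = 496 + 153*Y + T/(597 + T))
j(-638, 614) + g(316, 27) = 96 + (296112 + 497*27 + 91341*316 + 153*27*316)/(597 + 27) = 96 + (296112 + 13419 + 28863756 + 1305396)/624 = 96 + (1/624)*30478683 = 96 + 10159561/208 = 10179529/208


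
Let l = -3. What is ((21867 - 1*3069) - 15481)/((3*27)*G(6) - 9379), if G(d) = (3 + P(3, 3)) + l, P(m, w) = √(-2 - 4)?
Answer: -31110143/88005007 - 268677*I*√6/88005007 ≈ -0.3535 - 0.0074782*I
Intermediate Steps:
P(m, w) = I*√6 (P(m, w) = √(-6) = I*√6)
G(d) = I*√6 (G(d) = (3 + I*√6) - 3 = I*√6)
((21867 - 1*3069) - 15481)/((3*27)*G(6) - 9379) = ((21867 - 1*3069) - 15481)/((3*27)*(I*√6) - 9379) = ((21867 - 3069) - 15481)/(81*(I*√6) - 9379) = (18798 - 15481)/(81*I*√6 - 9379) = 3317/(-9379 + 81*I*√6)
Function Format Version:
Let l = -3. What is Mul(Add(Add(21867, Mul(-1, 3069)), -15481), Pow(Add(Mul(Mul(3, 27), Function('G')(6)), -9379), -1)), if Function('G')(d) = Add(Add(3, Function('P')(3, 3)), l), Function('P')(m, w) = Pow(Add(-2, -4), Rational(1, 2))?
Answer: Add(Rational(-31110143, 88005007), Mul(Rational(-268677, 88005007), I, Pow(6, Rational(1, 2)))) ≈ Add(-0.35350, Mul(-0.0074782, I))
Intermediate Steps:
Function('P')(m, w) = Mul(I, Pow(6, Rational(1, 2))) (Function('P')(m, w) = Pow(-6, Rational(1, 2)) = Mul(I, Pow(6, Rational(1, 2))))
Function('G')(d) = Mul(I, Pow(6, Rational(1, 2))) (Function('G')(d) = Add(Add(3, Mul(I, Pow(6, Rational(1, 2)))), -3) = Mul(I, Pow(6, Rational(1, 2))))
Mul(Add(Add(21867, Mul(-1, 3069)), -15481), Pow(Add(Mul(Mul(3, 27), Function('G')(6)), -9379), -1)) = Mul(Add(Add(21867, Mul(-1, 3069)), -15481), Pow(Add(Mul(Mul(3, 27), Mul(I, Pow(6, Rational(1, 2)))), -9379), -1)) = Mul(Add(Add(21867, -3069), -15481), Pow(Add(Mul(81, Mul(I, Pow(6, Rational(1, 2)))), -9379), -1)) = Mul(Add(18798, -15481), Pow(Add(Mul(81, I, Pow(6, Rational(1, 2))), -9379), -1)) = Mul(3317, Pow(Add(-9379, Mul(81, I, Pow(6, Rational(1, 2)))), -1))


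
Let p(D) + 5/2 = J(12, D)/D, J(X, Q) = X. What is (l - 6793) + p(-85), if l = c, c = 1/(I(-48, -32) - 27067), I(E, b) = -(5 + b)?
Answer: -3123820353/459680 ≈ -6795.6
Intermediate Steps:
I(E, b) = -5 - b
c = -1/27040 (c = 1/((-5 - 1*(-32)) - 27067) = 1/((-5 + 32) - 27067) = 1/(27 - 27067) = 1/(-27040) = -1/27040 ≈ -3.6982e-5)
l = -1/27040 ≈ -3.6982e-5
p(D) = -5/2 + 12/D
(l - 6793) + p(-85) = (-1/27040 - 6793) + (-5/2 + 12/(-85)) = -183682721/27040 + (-5/2 + 12*(-1/85)) = -183682721/27040 + (-5/2 - 12/85) = -183682721/27040 - 449/170 = -3123820353/459680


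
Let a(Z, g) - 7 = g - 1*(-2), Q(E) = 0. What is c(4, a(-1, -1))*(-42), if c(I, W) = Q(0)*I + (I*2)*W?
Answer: -2688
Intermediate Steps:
a(Z, g) = 9 + g (a(Z, g) = 7 + (g - 1*(-2)) = 7 + (g + 2) = 7 + (2 + g) = 9 + g)
c(I, W) = 2*I*W (c(I, W) = 0*I + (I*2)*W = 0 + (2*I)*W = 0 + 2*I*W = 2*I*W)
c(4, a(-1, -1))*(-42) = (2*4*(9 - 1))*(-42) = (2*4*8)*(-42) = 64*(-42) = -2688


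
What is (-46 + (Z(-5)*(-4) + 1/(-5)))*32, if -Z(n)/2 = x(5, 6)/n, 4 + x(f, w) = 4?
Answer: -7392/5 ≈ -1478.4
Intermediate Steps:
x(f, w) = 0 (x(f, w) = -4 + 4 = 0)
Z(n) = 0 (Z(n) = -0/n = -2*0 = 0)
(-46 + (Z(-5)*(-4) + 1/(-5)))*32 = (-46 + (0*(-4) + 1/(-5)))*32 = (-46 + (0 - ⅕))*32 = (-46 - ⅕)*32 = -231/5*32 = -7392/5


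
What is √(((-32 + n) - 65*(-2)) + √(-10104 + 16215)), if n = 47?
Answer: √(145 + 3*√679) ≈ 14.939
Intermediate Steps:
√(((-32 + n) - 65*(-2)) + √(-10104 + 16215)) = √(((-32 + 47) - 65*(-2)) + √(-10104 + 16215)) = √((15 + 130) + √6111) = √(145 + 3*√679)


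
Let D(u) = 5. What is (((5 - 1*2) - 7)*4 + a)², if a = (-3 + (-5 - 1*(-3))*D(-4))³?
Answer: 4897369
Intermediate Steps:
a = -2197 (a = (-3 + (-5 - 1*(-3))*5)³ = (-3 + (-5 + 3)*5)³ = (-3 - 2*5)³ = (-3 - 10)³ = (-13)³ = -2197)
(((5 - 1*2) - 7)*4 + a)² = (((5 - 1*2) - 7)*4 - 2197)² = (((5 - 2) - 7)*4 - 2197)² = ((3 - 7)*4 - 2197)² = (-4*4 - 2197)² = (-16 - 2197)² = (-2213)² = 4897369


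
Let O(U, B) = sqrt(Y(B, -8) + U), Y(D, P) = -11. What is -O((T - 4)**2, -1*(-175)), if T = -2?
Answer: -5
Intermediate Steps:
O(U, B) = sqrt(-11 + U)
-O((T - 4)**2, -1*(-175)) = -sqrt(-11 + (-2 - 4)**2) = -sqrt(-11 + (-6)**2) = -sqrt(-11 + 36) = -sqrt(25) = -1*5 = -5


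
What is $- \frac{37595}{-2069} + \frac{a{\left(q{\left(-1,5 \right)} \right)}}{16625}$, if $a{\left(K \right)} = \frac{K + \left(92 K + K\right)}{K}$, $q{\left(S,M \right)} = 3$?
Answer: $\frac{625211361}{34397125} \approx 18.176$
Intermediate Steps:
$a{\left(K \right)} = 94$ ($a{\left(K \right)} = \frac{K + 93 K}{K} = \frac{94 K}{K} = 94$)
$- \frac{37595}{-2069} + \frac{a{\left(q{\left(-1,5 \right)} \right)}}{16625} = - \frac{37595}{-2069} + \frac{94}{16625} = \left(-37595\right) \left(- \frac{1}{2069}\right) + 94 \cdot \frac{1}{16625} = \frac{37595}{2069} + \frac{94}{16625} = \frac{625211361}{34397125}$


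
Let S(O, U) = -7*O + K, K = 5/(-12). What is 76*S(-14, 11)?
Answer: 22249/3 ≈ 7416.3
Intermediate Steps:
K = -5/12 (K = 5*(-1/12) = -5/12 ≈ -0.41667)
S(O, U) = -5/12 - 7*O (S(O, U) = -7*O - 5/12 = -5/12 - 7*O)
76*S(-14, 11) = 76*(-5/12 - 7*(-14)) = 76*(-5/12 + 98) = 76*(1171/12) = 22249/3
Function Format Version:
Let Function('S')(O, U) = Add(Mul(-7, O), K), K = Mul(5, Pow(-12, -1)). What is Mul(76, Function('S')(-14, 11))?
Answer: Rational(22249, 3) ≈ 7416.3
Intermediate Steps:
K = Rational(-5, 12) (K = Mul(5, Rational(-1, 12)) = Rational(-5, 12) ≈ -0.41667)
Function('S')(O, U) = Add(Rational(-5, 12), Mul(-7, O)) (Function('S')(O, U) = Add(Mul(-7, O), Rational(-5, 12)) = Add(Rational(-5, 12), Mul(-7, O)))
Mul(76, Function('S')(-14, 11)) = Mul(76, Add(Rational(-5, 12), Mul(-7, -14))) = Mul(76, Add(Rational(-5, 12), 98)) = Mul(76, Rational(1171, 12)) = Rational(22249, 3)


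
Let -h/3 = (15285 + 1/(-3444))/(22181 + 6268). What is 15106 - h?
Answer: 493406323451/32659452 ≈ 15108.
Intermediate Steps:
h = -52641539/32659452 (h = -3*(15285 + 1/(-3444))/(22181 + 6268) = -3*(15285 - 1/3444)/28449 = -52641539/(1148*28449) = -3*52641539/97978356 = -52641539/32659452 ≈ -1.6118)
15106 - h = 15106 - 1*(-52641539/32659452) = 15106 + 52641539/32659452 = 493406323451/32659452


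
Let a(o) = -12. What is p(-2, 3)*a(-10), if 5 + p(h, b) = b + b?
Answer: -12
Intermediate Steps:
p(h, b) = -5 + 2*b (p(h, b) = -5 + (b + b) = -5 + 2*b)
p(-2, 3)*a(-10) = (-5 + 2*3)*(-12) = (-5 + 6)*(-12) = 1*(-12) = -12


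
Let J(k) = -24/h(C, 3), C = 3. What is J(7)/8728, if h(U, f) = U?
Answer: -1/1091 ≈ -0.00091659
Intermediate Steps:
J(k) = -8 (J(k) = -24/3 = -24*⅓ = -8)
J(7)/8728 = -8/8728 = -8*1/8728 = -1/1091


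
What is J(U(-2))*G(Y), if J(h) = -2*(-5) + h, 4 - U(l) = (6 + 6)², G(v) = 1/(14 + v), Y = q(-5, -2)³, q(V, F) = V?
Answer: 130/111 ≈ 1.1712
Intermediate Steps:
Y = -125 (Y = (-5)³ = -125)
U(l) = -140 (U(l) = 4 - (6 + 6)² = 4 - 1*12² = 4 - 1*144 = 4 - 144 = -140)
J(h) = 10 + h
J(U(-2))*G(Y) = (10 - 140)/(14 - 125) = -130/(-111) = -130*(-1/111) = 130/111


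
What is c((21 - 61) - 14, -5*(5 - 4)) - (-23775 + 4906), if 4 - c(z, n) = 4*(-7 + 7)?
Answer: 18873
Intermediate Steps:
c(z, n) = 4 (c(z, n) = 4 - 4*(-7 + 7) = 4 - 4*0 = 4 - 1*0 = 4 + 0 = 4)
c((21 - 61) - 14, -5*(5 - 4)) - (-23775 + 4906) = 4 - (-23775 + 4906) = 4 - 1*(-18869) = 4 + 18869 = 18873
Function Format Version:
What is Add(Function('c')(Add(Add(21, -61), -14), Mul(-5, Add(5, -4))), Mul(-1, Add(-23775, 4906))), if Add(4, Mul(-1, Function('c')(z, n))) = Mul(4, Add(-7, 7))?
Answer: 18873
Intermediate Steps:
Function('c')(z, n) = 4 (Function('c')(z, n) = Add(4, Mul(-1, Mul(4, Add(-7, 7)))) = Add(4, Mul(-1, Mul(4, 0))) = Add(4, Mul(-1, 0)) = Add(4, 0) = 4)
Add(Function('c')(Add(Add(21, -61), -14), Mul(-5, Add(5, -4))), Mul(-1, Add(-23775, 4906))) = Add(4, Mul(-1, Add(-23775, 4906))) = Add(4, Mul(-1, -18869)) = Add(4, 18869) = 18873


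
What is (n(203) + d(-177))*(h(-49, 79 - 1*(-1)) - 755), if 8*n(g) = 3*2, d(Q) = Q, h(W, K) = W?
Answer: 141705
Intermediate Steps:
n(g) = ¾ (n(g) = (3*2)/8 = (⅛)*6 = ¾)
(n(203) + d(-177))*(h(-49, 79 - 1*(-1)) - 755) = (¾ - 177)*(-49 - 755) = -705/4*(-804) = 141705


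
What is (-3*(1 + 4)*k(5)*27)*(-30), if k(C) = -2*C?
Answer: -121500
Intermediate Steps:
(-3*(1 + 4)*k(5)*27)*(-30) = (-3*(1 + 4)*(-2*5)*27)*(-30) = (-15*(-10)*27)*(-30) = (-3*(-50)*27)*(-30) = (150*27)*(-30) = 4050*(-30) = -121500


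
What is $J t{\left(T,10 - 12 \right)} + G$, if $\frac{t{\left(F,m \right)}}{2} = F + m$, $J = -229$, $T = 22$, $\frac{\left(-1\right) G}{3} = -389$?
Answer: $-7993$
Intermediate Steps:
$G = 1167$ ($G = \left(-3\right) \left(-389\right) = 1167$)
$t{\left(F,m \right)} = 2 F + 2 m$ ($t{\left(F,m \right)} = 2 \left(F + m\right) = 2 F + 2 m$)
$J t{\left(T,10 - 12 \right)} + G = - 229 \left(2 \cdot 22 + 2 \left(10 - 12\right)\right) + 1167 = - 229 \left(44 + 2 \left(10 - 12\right)\right) + 1167 = - 229 \left(44 + 2 \left(-2\right)\right) + 1167 = - 229 \left(44 - 4\right) + 1167 = \left(-229\right) 40 + 1167 = -9160 + 1167 = -7993$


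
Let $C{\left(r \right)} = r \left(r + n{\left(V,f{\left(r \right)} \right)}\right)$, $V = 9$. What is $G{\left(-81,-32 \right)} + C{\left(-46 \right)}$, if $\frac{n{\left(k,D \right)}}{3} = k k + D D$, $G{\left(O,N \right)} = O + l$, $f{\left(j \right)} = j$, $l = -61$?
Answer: $-301212$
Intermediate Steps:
$G{\left(O,N \right)} = -61 + O$ ($G{\left(O,N \right)} = O - 61 = -61 + O$)
$n{\left(k,D \right)} = 3 D^{2} + 3 k^{2}$ ($n{\left(k,D \right)} = 3 \left(k k + D D\right) = 3 \left(k^{2} + D^{2}\right) = 3 \left(D^{2} + k^{2}\right) = 3 D^{2} + 3 k^{2}$)
$C{\left(r \right)} = r \left(243 + r + 3 r^{2}\right)$ ($C{\left(r \right)} = r \left(r + \left(3 r^{2} + 3 \cdot 9^{2}\right)\right) = r \left(r + \left(3 r^{2} + 3 \cdot 81\right)\right) = r \left(r + \left(3 r^{2} + 243\right)\right) = r \left(r + \left(243 + 3 r^{2}\right)\right) = r \left(243 + r + 3 r^{2}\right)$)
$G{\left(-81,-32 \right)} + C{\left(-46 \right)} = \left(-61 - 81\right) - 46 \left(243 - 46 + 3 \left(-46\right)^{2}\right) = -142 - 46 \left(243 - 46 + 3 \cdot 2116\right) = -142 - 46 \left(243 - 46 + 6348\right) = -142 - 301070 = -301212$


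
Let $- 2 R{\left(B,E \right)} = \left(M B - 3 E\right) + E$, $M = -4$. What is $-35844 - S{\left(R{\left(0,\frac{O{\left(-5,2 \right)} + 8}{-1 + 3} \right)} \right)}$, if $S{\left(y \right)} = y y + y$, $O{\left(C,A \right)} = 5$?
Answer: $- \frac{143571}{4} \approx -35893.0$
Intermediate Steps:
$R{\left(B,E \right)} = E + 2 B$ ($R{\left(B,E \right)} = - \frac{\left(- 4 B - 3 E\right) + E}{2} = - \frac{- 4 B - 2 E}{2} = E + 2 B$)
$S{\left(y \right)} = y + y^{2}$ ($S{\left(y \right)} = y^{2} + y = y + y^{2}$)
$-35844 - S{\left(R{\left(0,\frac{O{\left(-5,2 \right)} + 8}{-1 + 3} \right)} \right)} = -35844 - \left(\frac{5 + 8}{-1 + 3} + 2 \cdot 0\right) \left(1 + \left(\frac{5 + 8}{-1 + 3} + 2 \cdot 0\right)\right) = -35844 - \left(\frac{13}{2} + 0\right) \left(1 + \left(\frac{13}{2} + 0\right)\right) = -35844 - \frac{13 \left(1 + \frac{13}{2}\right)}{2} = -35844 - \frac{13}{2} \cdot \frac{15}{2} = -35844 - \frac{195}{4} = - \frac{143571}{4}$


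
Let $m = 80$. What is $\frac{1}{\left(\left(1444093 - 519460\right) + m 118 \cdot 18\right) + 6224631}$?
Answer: $\frac{1}{7319184} \approx 1.3663 \cdot 10^{-7}$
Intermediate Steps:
$\frac{1}{\left(\left(1444093 - 519460\right) + m 118 \cdot 18\right) + 6224631} = \frac{1}{\left(\left(1444093 - 519460\right) + 80 \cdot 118 \cdot 18\right) + 6224631} = \frac{1}{\left(924633 + 9440 \cdot 18\right) + 6224631} = \frac{1}{\left(924633 + 169920\right) + 6224631} = \frac{1}{1094553 + 6224631} = \frac{1}{7319184}$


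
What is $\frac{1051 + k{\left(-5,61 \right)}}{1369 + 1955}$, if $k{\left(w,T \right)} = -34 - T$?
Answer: $\frac{239}{831} \approx 0.28761$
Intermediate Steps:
$\frac{1051 + k{\left(-5,61 \right)}}{1369 + 1955} = \frac{1051 - 95}{1369 + 1955} = \frac{1051 - 95}{3324} = \left(1051 - 95\right) \frac{1}{3324} = 956 \cdot \frac{1}{3324} = \frac{239}{831}$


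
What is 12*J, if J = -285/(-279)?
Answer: 380/31 ≈ 12.258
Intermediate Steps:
J = 95/93 (J = -285*(-1/279) = 95/93 ≈ 1.0215)
12*J = 12*(95/93) = 380/31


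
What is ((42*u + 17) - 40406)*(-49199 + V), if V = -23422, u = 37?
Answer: 2820236535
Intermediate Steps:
((42*u + 17) - 40406)*(-49199 + V) = ((42*37 + 17) - 40406)*(-49199 - 23422) = ((1554 + 17) - 40406)*(-72621) = (1571 - 40406)*(-72621) = -38835*(-72621) = 2820236535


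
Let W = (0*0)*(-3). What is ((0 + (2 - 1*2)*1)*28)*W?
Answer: 0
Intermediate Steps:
W = 0 (W = 0*(-3) = 0)
((0 + (2 - 1*2)*1)*28)*W = ((0 + (2 - 1*2)*1)*28)*0 = ((0 + (2 - 2)*1)*28)*0 = ((0 + 0*1)*28)*0 = ((0 + 0)*28)*0 = (0*28)*0 = 0*0 = 0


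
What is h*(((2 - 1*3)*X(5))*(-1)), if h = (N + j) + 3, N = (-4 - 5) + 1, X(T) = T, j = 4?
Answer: -5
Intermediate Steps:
N = -8 (N = -9 + 1 = -8)
h = -1 (h = (-8 + 4) + 3 = -4 + 3 = -1)
h*(((2 - 1*3)*X(5))*(-1)) = -(2 - 1*3)*5*(-1) = -(2 - 3)*5*(-1) = -(-1*5)*(-1) = -(-5)*(-1) = -1*5 = -5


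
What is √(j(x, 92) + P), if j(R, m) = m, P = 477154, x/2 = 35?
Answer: √477246 ≈ 690.83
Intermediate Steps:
x = 70 (x = 2*35 = 70)
√(j(x, 92) + P) = √(92 + 477154) = √477246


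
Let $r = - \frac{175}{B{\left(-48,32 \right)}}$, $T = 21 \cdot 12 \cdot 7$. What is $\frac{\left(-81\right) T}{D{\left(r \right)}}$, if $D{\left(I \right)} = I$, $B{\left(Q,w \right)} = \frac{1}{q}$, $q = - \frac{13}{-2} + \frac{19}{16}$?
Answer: $\frac{108864}{1025} \approx 106.21$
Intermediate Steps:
$T = 1764$ ($T = 252 \cdot 7 = 1764$)
$q = \frac{123}{16}$ ($q = \left(-13\right) \left(- \frac{1}{2}\right) + 19 \cdot \frac{1}{16} = \frac{13}{2} + \frac{19}{16} = \frac{123}{16} \approx 7.6875$)
$B{\left(Q,w \right)} = \frac{16}{123}$ ($B{\left(Q,w \right)} = \frac{1}{\frac{123}{16}} = \frac{16}{123}$)
$r = - \frac{21525}{16}$ ($r = - \frac{175}{\frac{16}{123}} = \left(-175\right) \frac{123}{16} = - \frac{21525}{16} \approx -1345.3$)
$\frac{\left(-81\right) T}{D{\left(r \right)}} = \frac{\left(-81\right) 1764}{- \frac{21525}{16}} = \left(-142884\right) \left(- \frac{16}{21525}\right) = \frac{108864}{1025}$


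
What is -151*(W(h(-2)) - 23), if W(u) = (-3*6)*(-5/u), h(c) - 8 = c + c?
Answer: 151/2 ≈ 75.500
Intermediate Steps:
h(c) = 8 + 2*c (h(c) = 8 + (c + c) = 8 + 2*c)
W(u) = 90/u (W(u) = -(-90)/u = 90/u)
-151*(W(h(-2)) - 23) = -151*(90/(8 + 2*(-2)) - 23) = -151*(90/(8 - 4) - 23) = -151*(90/4 - 23) = -151*(90*(¼) - 23) = -151*(45/2 - 23) = -151*(-½) = 151/2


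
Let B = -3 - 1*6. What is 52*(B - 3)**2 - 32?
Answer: 7456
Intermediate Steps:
B = -9 (B = -3 - 6 = -9)
52*(B - 3)**2 - 32 = 52*(-9 - 3)**2 - 32 = 52*(-12)**2 - 32 = 52*144 - 32 = 7488 - 32 = 7456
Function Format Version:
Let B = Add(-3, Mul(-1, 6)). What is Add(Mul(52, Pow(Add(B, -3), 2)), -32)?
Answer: 7456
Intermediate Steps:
B = -9 (B = Add(-3, -6) = -9)
Add(Mul(52, Pow(Add(B, -3), 2)), -32) = Add(Mul(52, Pow(Add(-9, -3), 2)), -32) = Add(Mul(52, Pow(-12, 2)), -32) = Add(Mul(52, 144), -32) = Add(7488, -32) = 7456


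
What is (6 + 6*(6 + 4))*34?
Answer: 2244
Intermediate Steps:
(6 + 6*(6 + 4))*34 = (6 + 6*10)*34 = (6 + 60)*34 = 66*34 = 2244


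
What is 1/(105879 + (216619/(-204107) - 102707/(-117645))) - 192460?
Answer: -44482401766175760575/231125437848689 ≈ -1.9246e+5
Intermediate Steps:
1/(105879 + (216619/(-204107) - 102707/(-117645))) - 192460 = 1/(105879 + (216619*(-1/204107) - 102707*(-1/117645))) - 192460 = 1/(105879 + (-216619/204107 + 9337/10695)) - 192460 = 1/(105879 - 410993146/2182924365) - 192460 = 1/(231125437848689/2182924365) - 192460 = 2182924365/231125437848689 - 192460 = -44482401766175760575/231125437848689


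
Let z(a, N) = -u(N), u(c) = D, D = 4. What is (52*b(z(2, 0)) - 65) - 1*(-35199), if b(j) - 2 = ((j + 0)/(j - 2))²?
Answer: 317350/9 ≈ 35261.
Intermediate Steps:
u(c) = 4
z(a, N) = -4 (z(a, N) = -1*4 = -4)
b(j) = 2 + j²/(-2 + j)² (b(j) = 2 + ((j + 0)/(j - 2))² = 2 + (j/(-2 + j))² = 2 + j²/(-2 + j)²)
(52*b(z(2, 0)) - 65) - 1*(-35199) = (52*(2 + (-4)²/(-2 - 4)²) - 65) - 1*(-35199) = (52*(2 + 16/(-6)²) - 65) + 35199 = (52*(2 + 16*(1/36)) - 65) + 35199 = (52*(2 + 4/9) - 65) + 35199 = (52*(22/9) - 65) + 35199 = (1144/9 - 65) + 35199 = 559/9 + 35199 = 317350/9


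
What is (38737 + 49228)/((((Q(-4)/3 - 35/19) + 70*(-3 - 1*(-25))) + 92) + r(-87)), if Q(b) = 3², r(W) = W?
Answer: 1671335/29377 ≈ 56.893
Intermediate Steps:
Q(b) = 9
(38737 + 49228)/((((Q(-4)/3 - 35/19) + 70*(-3 - 1*(-25))) + 92) + r(-87)) = (38737 + 49228)/((((9/3 - 35/19) + 70*(-3 - 1*(-25))) + 92) - 87) = 87965/((((9*(⅓) - 35*1/19) + 70*(-3 + 25)) + 92) - 87) = 87965/((((3 - 35/19) + 70*22) + 92) - 87) = 87965/(((22/19 + 1540) + 92) - 87) = 87965/((29282/19 + 92) - 87) = 87965/(31030/19 - 87) = 87965/(29377/19) = 87965*(19/29377) = 1671335/29377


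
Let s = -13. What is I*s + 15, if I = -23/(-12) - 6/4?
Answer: 115/12 ≈ 9.5833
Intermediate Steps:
I = 5/12 (I = -23*(-1/12) - 6*¼ = 23/12 - 3/2 = 5/12 ≈ 0.41667)
I*s + 15 = (5/12)*(-13) + 15 = -65/12 + 15 = 115/12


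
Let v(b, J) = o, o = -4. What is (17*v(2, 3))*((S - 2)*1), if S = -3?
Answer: 340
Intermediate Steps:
v(b, J) = -4
(17*v(2, 3))*((S - 2)*1) = (17*(-4))*((-3 - 2)*1) = -(-340) = -68*(-5) = 340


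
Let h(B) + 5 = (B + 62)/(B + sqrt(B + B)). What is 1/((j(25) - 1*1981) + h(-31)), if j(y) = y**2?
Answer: -22472/30605503 + I*sqrt(62)/61211006 ≈ -0.00073425 + 1.2864e-7*I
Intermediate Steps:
h(B) = -5 + (62 + B)/(B + sqrt(2)*sqrt(B)) (h(B) = -5 + (B + 62)/(B + sqrt(B + B)) = -5 + (62 + B)/(B + sqrt(2*B)) = -5 + (62 + B)/(B + sqrt(2)*sqrt(B)))
1/((j(25) - 1*1981) + h(-31)) = 1/((25**2 - 1*1981) + (62 - 4*(-31) - 5*sqrt(2)*sqrt(-31))/(-31 + sqrt(2)*sqrt(-31))) = 1/((625 - 1981) + (62 + 124 - 5*sqrt(2)*I*sqrt(31))/(-31 + sqrt(2)*(I*sqrt(31)))) = 1/(-1356 + (62 + 124 - 5*I*sqrt(62))/(-31 + I*sqrt(62))) = 1/(-1356 + (186 - 5*I*sqrt(62))/(-31 + I*sqrt(62)))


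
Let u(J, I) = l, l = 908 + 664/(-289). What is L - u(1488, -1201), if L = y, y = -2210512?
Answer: -639099716/289 ≈ -2.2114e+6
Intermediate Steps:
L = -2210512
l = 261748/289 (l = 908 + 664*(-1/289) = 908 - 664/289 = 261748/289 ≈ 905.70)
u(J, I) = 261748/289
L - u(1488, -1201) = -2210512 - 1*261748/289 = -2210512 - 261748/289 = -639099716/289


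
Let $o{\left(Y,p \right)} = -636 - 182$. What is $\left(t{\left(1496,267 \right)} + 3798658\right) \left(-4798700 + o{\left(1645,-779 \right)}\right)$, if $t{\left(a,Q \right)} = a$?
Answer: $-18238907525772$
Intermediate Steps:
$o{\left(Y,p \right)} = -818$ ($o{\left(Y,p \right)} = -636 - 182 = -818$)
$\left(t{\left(1496,267 \right)} + 3798658\right) \left(-4798700 + o{\left(1645,-779 \right)}\right) = \left(1496 + 3798658\right) \left(-4798700 - 818\right) = 3800154 \left(-4799518\right) = -18238907525772$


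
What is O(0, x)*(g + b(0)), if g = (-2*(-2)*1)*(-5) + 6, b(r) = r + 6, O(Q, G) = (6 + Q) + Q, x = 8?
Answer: -48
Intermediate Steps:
O(Q, G) = 6 + 2*Q
b(r) = 6 + r
g = -14 (g = (4*1)*(-5) + 6 = 4*(-5) + 6 = -20 + 6 = -14)
O(0, x)*(g + b(0)) = (6 + 2*0)*(-14 + (6 + 0)) = (6 + 0)*(-14 + 6) = 6*(-8) = -48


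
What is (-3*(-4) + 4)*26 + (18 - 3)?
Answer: 431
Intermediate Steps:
(-3*(-4) + 4)*26 + (18 - 3) = (12 + 4)*26 + 15 = 16*26 + 15 = 416 + 15 = 431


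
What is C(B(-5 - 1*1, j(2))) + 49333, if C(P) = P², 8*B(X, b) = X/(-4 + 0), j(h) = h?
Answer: 12629257/256 ≈ 49333.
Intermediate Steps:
B(X, b) = -X/32 (B(X, b) = (X/(-4 + 0))/8 = (X/(-4))/8 = (-X/4)/8 = -X/32)
C(B(-5 - 1*1, j(2))) + 49333 = (-(-5 - 1*1)/32)² + 49333 = (-(-5 - 1)/32)² + 49333 = (-1/32*(-6))² + 49333 = (3/16)² + 49333 = 9/256 + 49333 = 12629257/256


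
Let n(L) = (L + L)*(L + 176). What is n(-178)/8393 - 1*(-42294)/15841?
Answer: 52321762/18993359 ≈ 2.7547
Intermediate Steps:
n(L) = 2*L*(176 + L) (n(L) = (2*L)*(176 + L) = 2*L*(176 + L))
n(-178)/8393 - 1*(-42294)/15841 = (2*(-178)*(176 - 178))/8393 - 1*(-42294)/15841 = (2*(-178)*(-2))*(1/8393) + 42294*(1/15841) = 712*(1/8393) + 6042/2263 = 712/8393 + 6042/2263 = 52321762/18993359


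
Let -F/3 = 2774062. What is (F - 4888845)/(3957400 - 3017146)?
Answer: -4403677/313418 ≈ -14.050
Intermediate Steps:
F = -8322186 (F = -3*2774062 = -8322186)
(F - 4888845)/(3957400 - 3017146) = (-8322186 - 4888845)/(3957400 - 3017146) = -13211031/940254 = -13211031*1/940254 = -4403677/313418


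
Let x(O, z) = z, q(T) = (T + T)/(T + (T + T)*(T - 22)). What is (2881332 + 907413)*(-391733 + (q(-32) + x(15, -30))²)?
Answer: -16953247849782885/11449 ≈ -1.4808e+12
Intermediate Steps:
q(T) = 2*T/(T + 2*T*(-22 + T)) (q(T) = (2*T)/(T + (2*T)*(-22 + T)) = (2*T)/(T + 2*T*(-22 + T)) = 2*T/(T + 2*T*(-22 + T)))
(2881332 + 907413)*(-391733 + (q(-32) + x(15, -30))²) = (2881332 + 907413)*(-391733 + (2/(-43 + 2*(-32)) - 30)²) = 3788745*(-391733 + (2/(-43 - 64) - 30)²) = 3788745*(-391733 + (2/(-107) - 30)²) = 3788745*(-391733 + (2*(-1/107) - 30)²) = 3788745*(-391733 + (-2/107 - 30)²) = 3788745*(-391733 + (-3212/107)²) = 3788745*(-391733 + 10316944/11449) = 3788745*(-4474634173/11449) = -16953247849782885/11449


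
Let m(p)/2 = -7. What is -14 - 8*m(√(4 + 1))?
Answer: 98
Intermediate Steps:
m(p) = -14 (m(p) = 2*(-7) = -14)
-14 - 8*m(√(4 + 1)) = -14 - 8*(-14) = -14 + 112 = 98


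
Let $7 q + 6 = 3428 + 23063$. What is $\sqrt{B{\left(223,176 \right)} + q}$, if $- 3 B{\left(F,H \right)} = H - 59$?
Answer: $\frac{2 \sqrt{45871}}{7} \approx 61.193$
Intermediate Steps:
$B{\left(F,H \right)} = \frac{59}{3} - \frac{H}{3}$ ($B{\left(F,H \right)} = - \frac{H - 59}{3} = - \frac{-59 + H}{3} = \frac{59}{3} - \frac{H}{3}$)
$q = \frac{26485}{7}$ ($q = - \frac{6}{7} + \frac{3428 + 23063}{7} = - \frac{6}{7} + \frac{1}{7} \cdot 26491 = - \frac{6}{7} + \frac{26491}{7} = \frac{26485}{7} \approx 3783.6$)
$\sqrt{B{\left(223,176 \right)} + q} = \sqrt{\left(\frac{59}{3} - \frac{176}{3}\right) + \frac{26485}{7}} = \sqrt{-39 + \frac{26485}{7}} = \sqrt{\frac{26212}{7}} = \frac{2 \sqrt{45871}}{7}$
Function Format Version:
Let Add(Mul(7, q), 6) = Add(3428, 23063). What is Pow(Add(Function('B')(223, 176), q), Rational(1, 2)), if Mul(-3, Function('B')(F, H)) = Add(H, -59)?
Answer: Mul(Rational(2, 7), Pow(45871, Rational(1, 2))) ≈ 61.193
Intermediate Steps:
Function('B')(F, H) = Add(Rational(59, 3), Mul(Rational(-1, 3), H)) (Function('B')(F, H) = Mul(Rational(-1, 3), Add(H, -59)) = Mul(Rational(-1, 3), Add(-59, H)) = Add(Rational(59, 3), Mul(Rational(-1, 3), H)))
q = Rational(26485, 7) (q = Add(Rational(-6, 7), Mul(Rational(1, 7), Add(3428, 23063))) = Add(Rational(-6, 7), Mul(Rational(1, 7), 26491)) = Add(Rational(-6, 7), Rational(26491, 7)) = Rational(26485, 7) ≈ 3783.6)
Pow(Add(Function('B')(223, 176), q), Rational(1, 2)) = Pow(Add(Add(Rational(59, 3), Mul(Rational(-1, 3), 176)), Rational(26485, 7)), Rational(1, 2)) = Pow(Add(Add(Rational(59, 3), Rational(-176, 3)), Rational(26485, 7)), Rational(1, 2)) = Pow(Add(-39, Rational(26485, 7)), Rational(1, 2)) = Pow(Rational(26212, 7), Rational(1, 2)) = Mul(Rational(2, 7), Pow(45871, Rational(1, 2)))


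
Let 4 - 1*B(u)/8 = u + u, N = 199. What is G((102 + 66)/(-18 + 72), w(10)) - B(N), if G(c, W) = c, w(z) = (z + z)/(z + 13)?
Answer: 28396/9 ≈ 3155.1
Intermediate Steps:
w(z) = 2*z/(13 + z) (w(z) = (2*z)/(13 + z) = 2*z/(13 + z))
B(u) = 32 - 16*u (B(u) = 32 - 8*(u + u) = 32 - 16*u)
G((102 + 66)/(-18 + 72), w(10)) - B(N) = (102 + 66)/(-18 + 72) - (32 - 16*199) = 168/54 - (32 - 3184) = 168*(1/54) - 1*(-3152) = 28/9 + 3152 = 28396/9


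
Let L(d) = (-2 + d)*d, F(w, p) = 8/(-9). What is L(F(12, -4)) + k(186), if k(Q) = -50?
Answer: -3842/81 ≈ -47.432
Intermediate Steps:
F(w, p) = -8/9 (F(w, p) = 8*(-1/9) = -8/9)
L(d) = d*(-2 + d)
L(F(12, -4)) + k(186) = -8*(-2 - 8/9)/9 - 50 = -8/9*(-26/9) - 50 = 208/81 - 50 = -3842/81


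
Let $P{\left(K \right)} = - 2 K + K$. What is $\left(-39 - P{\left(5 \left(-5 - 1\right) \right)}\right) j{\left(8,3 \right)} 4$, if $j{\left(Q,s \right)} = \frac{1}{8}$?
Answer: $- \frac{69}{2} \approx -34.5$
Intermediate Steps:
$j{\left(Q,s \right)} = \frac{1}{8}$
$P{\left(K \right)} = - K$
$\left(-39 - P{\left(5 \left(-5 - 1\right) \right)}\right) j{\left(8,3 \right)} 4 = \left(-39 - - 5 \left(-5 - 1\right)\right) \frac{1}{8} \cdot 4 = \left(-39 - - 5 \left(-6\right)\right) \frac{1}{8} \cdot 4 = \left(-39 - \left(-1\right) \left(-30\right)\right) \frac{1}{8} \cdot 4 = \left(-39 - 30\right) \frac{1}{8} \cdot 4 = \left(-69\right) \frac{1}{8} \cdot 4 = \left(- \frac{69}{8}\right) 4 = - \frac{69}{2}$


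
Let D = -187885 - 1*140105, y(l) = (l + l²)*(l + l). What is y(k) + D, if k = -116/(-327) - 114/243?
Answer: -225733035959400310/688231506789 ≈ -3.2799e+5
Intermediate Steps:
k = -1010/8829 (k = -116*(-1/327) - 114*1/243 = 116/327 - 38/81 = -1010/8829 ≈ -0.11440)
y(l) = 2*l*(l + l²) (y(l) = (l + l²)*(2*l) = 2*l*(l + l²))
D = -327990 (D = -187885 - 140105 = -327990)
y(k) + D = 2*(-1010/8829)²*(1 - 1010/8829) - 327990 = 2*(1020100/77951241)*(7819/8829) - 327990 = 15952323800/688231506789 - 327990 = -225733035959400310/688231506789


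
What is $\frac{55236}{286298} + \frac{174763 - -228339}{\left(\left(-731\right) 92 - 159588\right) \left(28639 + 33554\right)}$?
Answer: $\frac{194786588572981}{1009763034158940} \approx 0.1929$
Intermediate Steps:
$\frac{55236}{286298} + \frac{174763 - -228339}{\left(\left(-731\right) 92 - 159588\right) \left(28639 + 33554\right)} = 55236 \cdot \frac{1}{286298} + \frac{174763 + 228339}{\left(-67252 - 159588\right) 62193} = \frac{27618}{143149} + \frac{403102}{\left(-226840\right) 62193} = \frac{27618}{143149} + \frac{403102}{-14107860120} = \frac{27618}{143149} + 403102 \left(- \frac{1}{14107860120}\right) = \frac{27618}{143149} - \frac{201551}{7053930060} = \frac{194786588572981}{1009763034158940}$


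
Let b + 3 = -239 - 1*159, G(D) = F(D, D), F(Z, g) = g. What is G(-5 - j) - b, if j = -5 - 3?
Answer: 404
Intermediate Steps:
j = -8
G(D) = D
b = -401 (b = -3 + (-239 - 1*159) = -3 + (-239 - 159) = -3 - 398 = -401)
G(-5 - j) - b = (-5 - 1*(-8)) - 1*(-401) = (-5 + 8) + 401 = 3 + 401 = 404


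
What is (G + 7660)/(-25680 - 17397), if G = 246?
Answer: -7906/43077 ≈ -0.18353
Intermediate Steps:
(G + 7660)/(-25680 - 17397) = (246 + 7660)/(-25680 - 17397) = 7906/(-43077) = 7906*(-1/43077) = -7906/43077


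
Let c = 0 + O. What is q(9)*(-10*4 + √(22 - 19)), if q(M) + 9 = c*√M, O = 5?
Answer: -240 + 6*√3 ≈ -229.61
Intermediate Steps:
c = 5 (c = 0 + 5 = 5)
q(M) = -9 + 5*√M
q(9)*(-10*4 + √(22 - 19)) = (-9 + 5*√9)*(-10*4 + √(22 - 19)) = (-9 + 5*3)*(-40 + √3) = (-9 + 15)*(-40 + √3) = 6*(-40 + √3) = -240 + 6*√3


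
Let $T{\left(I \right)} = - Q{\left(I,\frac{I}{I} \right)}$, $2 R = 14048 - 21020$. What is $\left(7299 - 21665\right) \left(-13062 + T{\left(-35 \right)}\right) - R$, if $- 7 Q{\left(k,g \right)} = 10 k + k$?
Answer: $188442308$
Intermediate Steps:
$R = -3486$ ($R = \frac{14048 - 21020}{2} = \frac{1}{2} \left(-6972\right) = -3486$)
$Q{\left(k,g \right)} = - \frac{11 k}{7}$ ($Q{\left(k,g \right)} = - \frac{10 k + k}{7} = - \frac{11 k}{7}$)
$T{\left(I \right)} = \frac{11 I}{7}$ ($T{\left(I \right)} = - \frac{\left(-11\right) I}{7} = \frac{11 I}{7}$)
$\left(7299 - 21665\right) \left(-13062 + T{\left(-35 \right)}\right) - R = \left(7299 - 21665\right) \left(-13062 + \frac{11}{7} \left(-35\right)\right) - -3486 = - 14366 \left(-13062 - 55\right) + 3486 = \left(-14366\right) \left(-13117\right) + 3486 = 188438822 + 3486 = 188442308$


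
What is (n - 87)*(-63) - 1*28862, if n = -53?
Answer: -20042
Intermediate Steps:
(n - 87)*(-63) - 1*28862 = (-53 - 87)*(-63) - 1*28862 = -140*(-63) - 28862 = 8820 - 28862 = -20042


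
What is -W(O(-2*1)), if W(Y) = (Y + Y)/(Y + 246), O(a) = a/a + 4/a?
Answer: 2/245 ≈ 0.0081633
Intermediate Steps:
O(a) = 1 + 4/a
W(Y) = 2*Y/(246 + Y) (W(Y) = (2*Y)/(246 + Y) = 2*Y/(246 + Y))
-W(O(-2*1)) = -2*(4 - 2*1)/((-2*1))/(246 + (4 - 2*1)/((-2*1))) = -2*(4 - 2)/(-2)/(246 + (4 - 2)/(-2)) = -2*(-½*2)/(246 - ½*2) = -2*(-1)/(246 - 1) = -2*(-1)/245 = -1*(-2/245) = 2/245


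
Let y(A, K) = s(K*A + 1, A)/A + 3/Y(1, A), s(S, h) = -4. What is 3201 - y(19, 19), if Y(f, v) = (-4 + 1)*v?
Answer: 60824/19 ≈ 3201.3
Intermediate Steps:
Y(f, v) = -3*v
y(A, K) = -5/A (y(A, K) = -4/A + 3/((-3*A)) = -4/A + 3*(-1/(3*A)) = -4/A - 1/A = -5/A)
3201 - y(19, 19) = 3201 - (-5)/19 = 3201 - 1*(-5/19) = 3201 + 5/19 = 60824/19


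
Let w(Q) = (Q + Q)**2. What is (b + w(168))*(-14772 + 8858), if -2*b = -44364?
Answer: -798851292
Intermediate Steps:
w(Q) = 4*Q**2 (w(Q) = (2*Q)**2 = 4*Q**2)
b = 22182 (b = -1/2*(-44364) = 22182)
(b + w(168))*(-14772 + 8858) = (22182 + 4*168**2)*(-14772 + 8858) = (22182 + 4*28224)*(-5914) = (22182 + 112896)*(-5914) = 135078*(-5914) = -798851292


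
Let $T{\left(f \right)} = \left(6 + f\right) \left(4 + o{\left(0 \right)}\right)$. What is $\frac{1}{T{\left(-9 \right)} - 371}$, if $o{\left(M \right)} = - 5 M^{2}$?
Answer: $- \frac{1}{383} \approx -0.002611$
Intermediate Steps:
$T{\left(f \right)} = 24 + 4 f$ ($T{\left(f \right)} = \left(6 + f\right) \left(4 - 5 \cdot 0^{2}\right) = \left(6 + f\right) \left(4 - 0\right) = \left(6 + f\right) \left(4 + 0\right) = \left(6 + f\right) 4 = 24 + 4 f$)
$\frac{1}{T{\left(-9 \right)} - 371} = \frac{1}{\left(24 + 4 \left(-9\right)\right) - 371} = \frac{1}{\left(24 - 36\right) - 371} = \frac{1}{-12 - 371} = \frac{1}{-383} = - \frac{1}{383}$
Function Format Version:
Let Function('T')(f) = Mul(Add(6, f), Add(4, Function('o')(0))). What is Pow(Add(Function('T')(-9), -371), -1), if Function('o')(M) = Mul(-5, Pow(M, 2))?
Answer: Rational(-1, 383) ≈ -0.0026110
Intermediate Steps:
Function('T')(f) = Add(24, Mul(4, f)) (Function('T')(f) = Mul(Add(6, f), Add(4, Mul(-5, Pow(0, 2)))) = Mul(Add(6, f), Add(4, Mul(-5, 0))) = Mul(Add(6, f), Add(4, 0)) = Mul(Add(6, f), 4) = Add(24, Mul(4, f)))
Pow(Add(Function('T')(-9), -371), -1) = Pow(Add(Add(24, Mul(4, -9)), -371), -1) = Pow(Add(Add(24, -36), -371), -1) = Pow(Add(-12, -371), -1) = Pow(-383, -1) = Rational(-1, 383)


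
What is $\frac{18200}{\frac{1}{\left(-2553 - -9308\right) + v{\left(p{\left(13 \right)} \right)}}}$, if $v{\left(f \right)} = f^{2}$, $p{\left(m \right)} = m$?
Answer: $126016800$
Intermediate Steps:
$\frac{18200}{\frac{1}{\left(-2553 - -9308\right) + v{\left(p{\left(13 \right)} \right)}}} = \frac{18200}{\frac{1}{\left(-2553 - -9308\right) + 13^{2}}} = \frac{18200}{\frac{1}{\left(-2553 + 9308\right) + 169}} = \frac{18200}{\frac{1}{6755 + 169}} = \frac{18200}{\frac{1}{6924}} = 18200 \frac{1}{\frac{1}{6924}} = 18200 \cdot 6924 = 126016800$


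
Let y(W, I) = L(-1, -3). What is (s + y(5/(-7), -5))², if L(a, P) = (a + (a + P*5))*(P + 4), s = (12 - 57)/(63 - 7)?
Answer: 994009/3136 ≈ 316.97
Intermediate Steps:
s = -45/56 ≈ -0.80357
L(a, P) = (4 + P)*(2*a + 5*P) (L(a, P) = (a + (a + 5*P))*(4 + P) = (2*a + 5*P)*(4 + P) = (4 + P)*(2*a + 5*P))
y(W, I) = -17 (y(W, I) = 5*(-3)² + 8*(-1) + 20*(-3) + 2*(-3)*(-1) = 5*9 - 8 - 60 + 6 = 45 - 8 - 60 + 6 = -17)
(s + y(5/(-7), -5))² = (-45/56 - 17)² = (-997/56)² = 994009/3136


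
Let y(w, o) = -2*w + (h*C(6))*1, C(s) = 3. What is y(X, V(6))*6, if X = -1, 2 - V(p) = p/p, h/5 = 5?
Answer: 462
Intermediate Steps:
h = 25 (h = 5*5 = 25)
V(p) = 1 (V(p) = 2 - p/p = 2 - 1*1 = 2 - 1 = 1)
y(w, o) = 75 - 2*w (y(w, o) = -2*w + (25*3)*1 = -2*w + 75*1 = -2*w + 75 = 75 - 2*w)
y(X, V(6))*6 = (75 - 2*(-1))*6 = (75 + 2)*6 = 77*6 = 462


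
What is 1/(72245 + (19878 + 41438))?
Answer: 1/133561 ≈ 7.4872e-6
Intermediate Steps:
1/(72245 + (19878 + 41438)) = 1/(72245 + 61316) = 1/133561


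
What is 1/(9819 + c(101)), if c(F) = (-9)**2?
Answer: 1/9900 ≈ 0.00010101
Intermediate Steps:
c(F) = 81
1/(9819 + c(101)) = 1/(9819 + 81) = 1/9900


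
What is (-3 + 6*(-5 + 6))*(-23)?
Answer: -69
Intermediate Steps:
(-3 + 6*(-5 + 6))*(-23) = (-3 + 6*1)*(-23) = (-3 + 6)*(-23) = 3*(-23) = -69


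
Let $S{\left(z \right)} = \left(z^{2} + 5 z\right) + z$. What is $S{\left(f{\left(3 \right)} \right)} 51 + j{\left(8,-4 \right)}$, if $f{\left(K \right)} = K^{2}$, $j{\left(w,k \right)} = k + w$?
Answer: $6889$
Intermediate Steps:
$S{\left(z \right)} = z^{2} + 6 z$
$S{\left(f{\left(3 \right)} \right)} 51 + j{\left(8,-4 \right)} = 3^{2} \left(6 + 3^{2}\right) 51 + \left(-4 + 8\right) = 9 \left(6 + 9\right) 51 + 4 = 9 \cdot 15 \cdot 51 + 4 = 135 \cdot 51 + 4 = 6885 + 4 = 6889$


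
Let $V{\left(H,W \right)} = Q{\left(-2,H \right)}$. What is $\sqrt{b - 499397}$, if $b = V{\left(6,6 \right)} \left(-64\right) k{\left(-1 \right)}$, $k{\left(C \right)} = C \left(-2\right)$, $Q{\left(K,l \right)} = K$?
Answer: $i \sqrt{499141} \approx 706.5 i$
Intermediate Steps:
$V{\left(H,W \right)} = -2$
$k{\left(C \right)} = - 2 C$
$b = 256$ ($b = \left(-2\right) \left(-64\right) \left(\left(-2\right) \left(-1\right)\right) = 128 \cdot 2 = 256$)
$\sqrt{b - 499397} = \sqrt{256 - 499397} = \sqrt{-499141} = i \sqrt{499141}$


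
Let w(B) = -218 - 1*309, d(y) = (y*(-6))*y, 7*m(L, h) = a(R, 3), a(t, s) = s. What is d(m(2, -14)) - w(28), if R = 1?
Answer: 25769/49 ≈ 525.90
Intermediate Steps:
m(L, h) = 3/7 (m(L, h) = (1/7)*3 = 3/7)
d(y) = -6*y**2 (d(y) = (-6*y)*y = -6*y**2)
w(B) = -527 (w(B) = -218 - 309 = -527)
d(m(2, -14)) - w(28) = -6*(3/7)**2 - 1*(-527) = -6*9/49 + 527 = -54/49 + 527 = 25769/49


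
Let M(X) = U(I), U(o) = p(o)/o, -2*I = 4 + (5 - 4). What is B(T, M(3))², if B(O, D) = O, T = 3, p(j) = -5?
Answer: 9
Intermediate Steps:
I = -5/2 (I = -(4 + (5 - 4))/2 = -(4 + 1)/2 = -½*5 = -5/2 ≈ -2.5000)
U(o) = -5/o
M(X) = 2 (M(X) = -5/(-5/2) = -5*(-⅖) = 2)
B(T, M(3))² = 3² = 9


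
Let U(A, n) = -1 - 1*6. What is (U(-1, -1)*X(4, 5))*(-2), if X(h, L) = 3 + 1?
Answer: 56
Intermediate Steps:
X(h, L) = 4
U(A, n) = -7 (U(A, n) = -1 - 6 = -7)
(U(-1, -1)*X(4, 5))*(-2) = -7*4*(-2) = -28*(-2) = 56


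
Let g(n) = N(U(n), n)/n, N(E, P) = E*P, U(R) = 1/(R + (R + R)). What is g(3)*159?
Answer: 53/3 ≈ 17.667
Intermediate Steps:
U(R) = 1/(3*R) (U(R) = 1/(R + 2*R) = 1/(3*R))
g(n) = 1/(3*n) (g(n) = ((1/(3*n))*n)/n = 1/(3*n))
g(3)*159 = ((⅓)/3)*159 = ((⅓)*(⅓))*159 = (⅑)*159 = 53/3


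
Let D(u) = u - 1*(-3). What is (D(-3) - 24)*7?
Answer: -168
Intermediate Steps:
D(u) = 3 + u (D(u) = u + 3 = 3 + u)
(D(-3) - 24)*7 = ((3 - 3) - 24)*7 = (0 - 24)*7 = -24*7 = -168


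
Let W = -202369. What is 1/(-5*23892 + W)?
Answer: -1/321829 ≈ -3.1072e-6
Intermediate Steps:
1/(-5*23892 + W) = 1/(-5*23892 - 202369) = 1/(-119460 - 202369) = 1/(-321829) = -1/321829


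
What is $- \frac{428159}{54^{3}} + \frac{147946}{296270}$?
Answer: $- \frac{51777248993}{23325929640} \approx -2.2197$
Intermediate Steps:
$- \frac{428159}{54^{3}} + \frac{147946}{296270} = - \frac{428159}{157464} + 147946 \cdot \frac{1}{296270} = \left(-428159\right) \frac{1}{157464} + \frac{73973}{148135} = - \frac{428159}{157464} + \frac{73973}{148135} = - \frac{51777248993}{23325929640}$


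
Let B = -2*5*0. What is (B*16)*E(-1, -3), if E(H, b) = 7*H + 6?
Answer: 0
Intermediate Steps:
B = 0 (B = -10*0 = 0)
E(H, b) = 6 + 7*H
(B*16)*E(-1, -3) = (0*16)*(6 + 7*(-1)) = 0*(6 - 7) = 0*(-1) = 0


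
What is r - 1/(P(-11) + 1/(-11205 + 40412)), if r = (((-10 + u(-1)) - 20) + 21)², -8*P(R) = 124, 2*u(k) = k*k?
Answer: 261898591/3621660 ≈ 72.314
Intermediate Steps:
u(k) = k²/2 (u(k) = (k*k)/2 = k²/2)
P(R) = -31/2 (P(R) = -⅛*124 = -31/2)
r = 289/4 (r = (((-10 + (½)*(-1)²) - 20) + 21)² = (((-10 + (½)*1) - 20) + 21)² = (((-10 + ½) - 20) + 21)² = ((-19/2 - 20) + 21)² = (-59/2 + 21)² = (-17/2)² = 289/4 ≈ 72.250)
r - 1/(P(-11) + 1/(-11205 + 40412)) = 289/4 - 1/(-31/2 + 1/(-11205 + 40412)) = 289/4 - 1/(-31/2 + 1/29207) = 289/4 - 1/(-905415/58414) = 289/4 - 1*(-58414/905415) = 289/4 + 58414/905415 = 261898591/3621660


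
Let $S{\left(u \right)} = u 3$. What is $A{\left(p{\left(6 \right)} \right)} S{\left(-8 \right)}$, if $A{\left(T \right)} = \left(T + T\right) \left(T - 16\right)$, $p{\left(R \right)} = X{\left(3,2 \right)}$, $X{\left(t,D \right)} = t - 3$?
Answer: $0$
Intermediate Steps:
$X{\left(t,D \right)} = -3 + t$ ($X{\left(t,D \right)} = t - 3 = -3 + t$)
$p{\left(R \right)} = 0$ ($p{\left(R \right)} = -3 + 3 = 0$)
$A{\left(T \right)} = 2 T \left(-16 + T\right)$
$S{\left(u \right)} = 3 u$
$A{\left(p{\left(6 \right)} \right)} S{\left(-8 \right)} = 2 \cdot 0 \left(-16 + 0\right) 3 \left(-8\right) = 2 \cdot 0 \left(-16\right) \left(-24\right) = 0 \left(-24\right) = 0$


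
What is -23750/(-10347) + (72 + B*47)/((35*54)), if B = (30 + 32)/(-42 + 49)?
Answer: 58263091/22815135 ≈ 2.5537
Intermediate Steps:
B = 62/7 ≈ 8.8571
-23750/(-10347) + (72 + B*47)/((35*54)) = -23750/(-10347) + (72 + (62/7)*47)/((35*54)) = -23750*(-1/10347) + (72 + 2914/7)/1890 = 23750/10347 + (3418/7)*(1/1890) = 23750/10347 + 1709/6615 = 58263091/22815135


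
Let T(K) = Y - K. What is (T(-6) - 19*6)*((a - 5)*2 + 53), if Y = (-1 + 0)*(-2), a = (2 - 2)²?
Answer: -4558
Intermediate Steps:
a = 0 (a = 0² = 0)
Y = 2 (Y = -1*(-2) = 2)
T(K) = 2 - K
(T(-6) - 19*6)*((a - 5)*2 + 53) = ((2 - 1*(-6)) - 19*6)*((0 - 5)*2 + 53) = ((2 + 6) - 114)*(-5*2 + 53) = (8 - 114)*(-10 + 53) = -106*43 = -4558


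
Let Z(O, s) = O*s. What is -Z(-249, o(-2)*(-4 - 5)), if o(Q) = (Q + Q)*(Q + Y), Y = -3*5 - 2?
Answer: -170316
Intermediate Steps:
Y = -17 (Y = -15 - 2 = -17)
o(Q) = 2*Q*(-17 + Q) (o(Q) = (Q + Q)*(Q - 17) = (2*Q)*(-17 + Q) = 2*Q*(-17 + Q))
-Z(-249, o(-2)*(-4 - 5)) = -(-249)*(2*(-2)*(-17 - 2))*(-4 - 5) = -(-249)*(2*(-2)*(-19))*(-9) = -(-249)*76*(-9) = -(-249)*(-684) = -1*170316 = -170316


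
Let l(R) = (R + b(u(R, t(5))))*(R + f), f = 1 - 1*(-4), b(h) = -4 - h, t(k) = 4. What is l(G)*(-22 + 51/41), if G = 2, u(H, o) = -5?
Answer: -17871/41 ≈ -435.88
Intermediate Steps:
f = 5 (f = 1 + 4 = 5)
l(R) = (1 + R)*(5 + R) (l(R) = (R + (-4 - 1*(-5)))*(R + 5) = (R + (-4 + 5))*(5 + R) = (R + 1)*(5 + R) = (1 + R)*(5 + R))
l(G)*(-22 + 51/41) = (5 + 2² + 6*2)*(-22 + 51/41) = (5 + 4 + 12)*(-22 + 51*(1/41)) = 21*(-22 + 51/41) = 21*(-851/41) = -17871/41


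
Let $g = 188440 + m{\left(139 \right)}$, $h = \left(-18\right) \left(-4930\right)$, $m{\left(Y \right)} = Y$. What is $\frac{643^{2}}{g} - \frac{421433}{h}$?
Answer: $- \frac{42783949447}{16734500460} \approx -2.5566$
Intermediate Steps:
$h = 88740$
$g = 188579$ ($g = 188440 + 139 = 188579$)
$\frac{643^{2}}{g} - \frac{421433}{h} = \frac{643^{2}}{188579} - \frac{421433}{88740} = 413449 \cdot \frac{1}{188579} - \frac{421433}{88740} = \frac{413449}{188579} - \frac{421433}{88740} = - \frac{42783949447}{16734500460}$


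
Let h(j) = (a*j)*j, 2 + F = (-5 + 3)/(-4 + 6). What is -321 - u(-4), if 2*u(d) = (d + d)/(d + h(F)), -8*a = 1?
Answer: -13193/41 ≈ -321.78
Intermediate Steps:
a = -⅛ (a = -⅛*1 = -⅛ ≈ -0.12500)
F = -3 (F = -2 + (-5 + 3)/(-4 + 6) = -2 - 2/2 = -2 - 2*½ = -2 - 1 = -3)
h(j) = -j²/8 (h(j) = (-j/8)*j = -j²/8)
u(d) = d/(-9/8 + d) (u(d) = ((d + d)/(d - ⅛*(-3)²))/2 = ((2*d)/(d - ⅛*9))/2 = ((2*d)/(d - 9/8))/2 = ((2*d)/(-9/8 + d))/2 = (2*d/(-9/8 + d))/2 = d/(-9/8 + d))
-321 - u(-4) = -321 - 8*(-4)/(-9 + 8*(-4)) = -321 - 8*(-4)/(-9 - 32) = -321 - 8*(-4)/(-41) = -321 - 8*(-4)*(-1)/41 = -321 - 1*32/41 = -321 - 32/41 = -13193/41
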